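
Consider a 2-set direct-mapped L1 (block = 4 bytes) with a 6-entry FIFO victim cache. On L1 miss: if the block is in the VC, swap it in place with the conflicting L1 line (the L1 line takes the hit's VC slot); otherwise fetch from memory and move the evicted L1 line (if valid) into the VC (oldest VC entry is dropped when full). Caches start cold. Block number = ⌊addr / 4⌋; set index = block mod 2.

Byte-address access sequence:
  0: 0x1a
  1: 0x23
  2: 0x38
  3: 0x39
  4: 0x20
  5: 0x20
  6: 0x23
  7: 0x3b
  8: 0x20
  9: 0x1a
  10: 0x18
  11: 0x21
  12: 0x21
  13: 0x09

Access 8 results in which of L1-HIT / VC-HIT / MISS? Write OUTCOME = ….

#0 0x1a→b6/s0 MISS; vc=[]
#1 0x23→b8/s0 MISS; vc=[6]
#2 0x38→b14/s0 MISS; vc=[6,8]
#3 0x39→b14/s0 L1-HIT; vc=[6,8]
#4 0x20→b8/s0 VC-HIT; vc=[6,14]
#5 0x20→b8/s0 L1-HIT; vc=[6,14]
#6 0x23→b8/s0 L1-HIT; vc=[6,14]
#7 0x3b→b14/s0 VC-HIT; vc=[6,8]
#8 0x20→b8/s0 VC-HIT; vc=[6,14]
#9 0x1a→b6/s0 VC-HIT; vc=[8,14]
#10 0x18→b6/s0 L1-HIT; vc=[8,14]
#11 0x21→b8/s0 VC-HIT; vc=[6,14]
#12 0x21→b8/s0 L1-HIT; vc=[6,14]
#13 0x9→b2/s0 MISS; vc=[6,14,8]

OUTCOME = VC-HIT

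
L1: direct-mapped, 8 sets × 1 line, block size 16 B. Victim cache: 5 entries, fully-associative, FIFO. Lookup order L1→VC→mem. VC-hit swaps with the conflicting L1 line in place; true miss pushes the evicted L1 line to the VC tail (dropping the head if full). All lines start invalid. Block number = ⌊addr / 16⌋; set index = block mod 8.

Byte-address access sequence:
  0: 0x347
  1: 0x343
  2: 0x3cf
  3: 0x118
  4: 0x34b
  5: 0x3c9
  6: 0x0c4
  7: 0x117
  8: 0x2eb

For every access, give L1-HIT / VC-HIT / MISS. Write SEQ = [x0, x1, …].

SEQ = [MISS, L1-HIT, MISS, MISS, VC-HIT, VC-HIT, MISS, L1-HIT, MISS]

0: 0x347 (blk 52, set 4) → MISS  vc=[]
1: 0x343 (blk 52, set 4) → L1-HIT  vc=[]
2: 0x3cf (blk 60, set 4) → MISS  vc=[52]
3: 0x118 (blk 17, set 1) → MISS  vc=[52]
4: 0x34b (blk 52, set 4) → VC-HIT  vc=[60]
5: 0x3c9 (blk 60, set 4) → VC-HIT  vc=[52]
6: 0xc4 (blk 12, set 4) → MISS  vc=[52, 60]
7: 0x117 (blk 17, set 1) → L1-HIT  vc=[52, 60]
8: 0x2eb (blk 46, set 6) → MISS  vc=[52, 60]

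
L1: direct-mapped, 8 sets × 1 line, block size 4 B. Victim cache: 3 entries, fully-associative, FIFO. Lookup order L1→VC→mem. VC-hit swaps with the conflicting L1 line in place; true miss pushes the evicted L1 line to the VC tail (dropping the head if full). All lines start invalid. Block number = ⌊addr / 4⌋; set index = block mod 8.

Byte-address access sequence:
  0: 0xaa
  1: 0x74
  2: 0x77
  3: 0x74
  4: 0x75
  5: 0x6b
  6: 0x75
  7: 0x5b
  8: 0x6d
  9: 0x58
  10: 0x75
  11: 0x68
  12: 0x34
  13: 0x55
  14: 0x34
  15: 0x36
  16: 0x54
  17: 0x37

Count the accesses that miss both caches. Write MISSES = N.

MISSES = 7

  [0] addr=0xaa blk=42 s=2: MISS | VC []
  [1] addr=0x74 blk=29 s=5: MISS | VC []
  [2] addr=0x77 blk=29 s=5: L1-HIT | VC []
  [3] addr=0x74 blk=29 s=5: L1-HIT | VC []
  [4] addr=0x75 blk=29 s=5: L1-HIT | VC []
  [5] addr=0x6b blk=26 s=2: MISS | VC [42]
  [6] addr=0x75 blk=29 s=5: L1-HIT | VC [42]
  [7] addr=0x5b blk=22 s=6: MISS | VC [42]
  [8] addr=0x6d blk=27 s=3: MISS | VC [42]
  [9] addr=0x58 blk=22 s=6: L1-HIT | VC [42]
  [10] addr=0x75 blk=29 s=5: L1-HIT | VC [42]
  [11] addr=0x68 blk=26 s=2: L1-HIT | VC [42]
  [12] addr=0x34 blk=13 s=5: MISS | VC [42, 29]
  [13] addr=0x55 blk=21 s=5: MISS | VC [42, 29, 13]
  [14] addr=0x34 blk=13 s=5: VC-HIT | VC [42, 29, 21]
  [15] addr=0x36 blk=13 s=5: L1-HIT | VC [42, 29, 21]
  [16] addr=0x54 blk=21 s=5: VC-HIT | VC [42, 29, 13]
  [17] addr=0x37 blk=13 s=5: VC-HIT | VC [42, 29, 21]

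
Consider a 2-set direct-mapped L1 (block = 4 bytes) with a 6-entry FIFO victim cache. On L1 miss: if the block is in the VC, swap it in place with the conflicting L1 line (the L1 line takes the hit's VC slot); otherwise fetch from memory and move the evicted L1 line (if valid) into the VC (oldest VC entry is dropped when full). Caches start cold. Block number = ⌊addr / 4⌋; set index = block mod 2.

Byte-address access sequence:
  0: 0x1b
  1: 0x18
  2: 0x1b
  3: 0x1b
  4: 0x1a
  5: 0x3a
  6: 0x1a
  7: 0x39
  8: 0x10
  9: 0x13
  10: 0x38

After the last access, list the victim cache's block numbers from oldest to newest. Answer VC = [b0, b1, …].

VC = [6, 4]

0: 0x1b (blk 6, set 0) → MISS  vc=[]
1: 0x18 (blk 6, set 0) → L1-HIT  vc=[]
2: 0x1b (blk 6, set 0) → L1-HIT  vc=[]
3: 0x1b (blk 6, set 0) → L1-HIT  vc=[]
4: 0x1a (blk 6, set 0) → L1-HIT  vc=[]
5: 0x3a (blk 14, set 0) → MISS  vc=[6]
6: 0x1a (blk 6, set 0) → VC-HIT  vc=[14]
7: 0x39 (blk 14, set 0) → VC-HIT  vc=[6]
8: 0x10 (blk 4, set 0) → MISS  vc=[6, 14]
9: 0x13 (blk 4, set 0) → L1-HIT  vc=[6, 14]
10: 0x38 (blk 14, set 0) → VC-HIT  vc=[6, 4]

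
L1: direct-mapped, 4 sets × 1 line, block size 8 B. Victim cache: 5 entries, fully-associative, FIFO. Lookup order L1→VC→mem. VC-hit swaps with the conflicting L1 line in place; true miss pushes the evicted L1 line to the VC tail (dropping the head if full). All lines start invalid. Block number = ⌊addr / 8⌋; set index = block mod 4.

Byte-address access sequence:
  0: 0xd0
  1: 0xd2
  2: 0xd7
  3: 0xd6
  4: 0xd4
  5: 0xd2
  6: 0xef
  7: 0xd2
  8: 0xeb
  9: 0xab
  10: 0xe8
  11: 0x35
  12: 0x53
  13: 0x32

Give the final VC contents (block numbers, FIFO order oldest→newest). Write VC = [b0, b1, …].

#0 0xd0→b26/s2 MISS; vc=[]
#1 0xd2→b26/s2 L1-HIT; vc=[]
#2 0xd7→b26/s2 L1-HIT; vc=[]
#3 0xd6→b26/s2 L1-HIT; vc=[]
#4 0xd4→b26/s2 L1-HIT; vc=[]
#5 0xd2→b26/s2 L1-HIT; vc=[]
#6 0xef→b29/s1 MISS; vc=[]
#7 0xd2→b26/s2 L1-HIT; vc=[]
#8 0xeb→b29/s1 L1-HIT; vc=[]
#9 0xab→b21/s1 MISS; vc=[29]
#10 0xe8→b29/s1 VC-HIT; vc=[21]
#11 0x35→b6/s2 MISS; vc=[21,26]
#12 0x53→b10/s2 MISS; vc=[21,26,6]
#13 0x32→b6/s2 VC-HIT; vc=[21,26,10]

VC = [21, 26, 10]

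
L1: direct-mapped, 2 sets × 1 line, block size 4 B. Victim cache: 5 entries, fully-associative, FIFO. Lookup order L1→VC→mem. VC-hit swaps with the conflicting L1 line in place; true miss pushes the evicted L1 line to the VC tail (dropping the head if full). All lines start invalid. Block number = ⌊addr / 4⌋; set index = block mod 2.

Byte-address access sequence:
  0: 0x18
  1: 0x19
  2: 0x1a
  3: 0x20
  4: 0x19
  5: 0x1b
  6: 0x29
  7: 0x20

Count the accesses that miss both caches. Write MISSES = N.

MISSES = 3

  [0] addr=0x18 blk=6 s=0: MISS | VC []
  [1] addr=0x19 blk=6 s=0: L1-HIT | VC []
  [2] addr=0x1a blk=6 s=0: L1-HIT | VC []
  [3] addr=0x20 blk=8 s=0: MISS | VC [6]
  [4] addr=0x19 blk=6 s=0: VC-HIT | VC [8]
  [5] addr=0x1b blk=6 s=0: L1-HIT | VC [8]
  [6] addr=0x29 blk=10 s=0: MISS | VC [8, 6]
  [7] addr=0x20 blk=8 s=0: VC-HIT | VC [10, 6]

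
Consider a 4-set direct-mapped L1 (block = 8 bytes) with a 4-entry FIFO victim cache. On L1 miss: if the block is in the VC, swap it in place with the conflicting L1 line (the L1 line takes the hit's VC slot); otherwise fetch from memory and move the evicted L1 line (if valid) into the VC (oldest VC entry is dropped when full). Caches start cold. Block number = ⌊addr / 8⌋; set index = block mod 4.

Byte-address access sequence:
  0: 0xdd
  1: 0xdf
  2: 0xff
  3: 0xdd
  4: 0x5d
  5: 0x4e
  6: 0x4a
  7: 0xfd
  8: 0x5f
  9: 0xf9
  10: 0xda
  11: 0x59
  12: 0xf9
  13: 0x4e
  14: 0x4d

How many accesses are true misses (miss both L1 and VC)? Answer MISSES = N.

MISSES = 4

0: 0xdd (blk 27, set 3) → MISS  vc=[]
1: 0xdf (blk 27, set 3) → L1-HIT  vc=[]
2: 0xff (blk 31, set 3) → MISS  vc=[27]
3: 0xdd (blk 27, set 3) → VC-HIT  vc=[31]
4: 0x5d (blk 11, set 3) → MISS  vc=[31, 27]
5: 0x4e (blk 9, set 1) → MISS  vc=[31, 27]
6: 0x4a (blk 9, set 1) → L1-HIT  vc=[31, 27]
7: 0xfd (blk 31, set 3) → VC-HIT  vc=[11, 27]
8: 0x5f (blk 11, set 3) → VC-HIT  vc=[31, 27]
9: 0xf9 (blk 31, set 3) → VC-HIT  vc=[11, 27]
10: 0xda (blk 27, set 3) → VC-HIT  vc=[11, 31]
11: 0x59 (blk 11, set 3) → VC-HIT  vc=[27, 31]
12: 0xf9 (blk 31, set 3) → VC-HIT  vc=[27, 11]
13: 0x4e (blk 9, set 1) → L1-HIT  vc=[27, 11]
14: 0x4d (blk 9, set 1) → L1-HIT  vc=[27, 11]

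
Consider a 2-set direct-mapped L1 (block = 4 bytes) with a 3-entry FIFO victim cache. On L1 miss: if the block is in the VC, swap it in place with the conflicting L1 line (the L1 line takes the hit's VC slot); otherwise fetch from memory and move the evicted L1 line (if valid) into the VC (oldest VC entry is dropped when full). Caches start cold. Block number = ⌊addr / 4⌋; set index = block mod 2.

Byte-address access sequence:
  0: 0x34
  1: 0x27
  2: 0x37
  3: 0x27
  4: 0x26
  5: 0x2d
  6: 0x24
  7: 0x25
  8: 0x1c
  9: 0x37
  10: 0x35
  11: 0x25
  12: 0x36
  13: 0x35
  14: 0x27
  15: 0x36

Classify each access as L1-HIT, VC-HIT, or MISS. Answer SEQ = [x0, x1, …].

SEQ = [MISS, MISS, VC-HIT, VC-HIT, L1-HIT, MISS, VC-HIT, L1-HIT, MISS, VC-HIT, L1-HIT, VC-HIT, VC-HIT, L1-HIT, VC-HIT, VC-HIT]

#0 0x34→b13/s1 MISS; vc=[]
#1 0x27→b9/s1 MISS; vc=[13]
#2 0x37→b13/s1 VC-HIT; vc=[9]
#3 0x27→b9/s1 VC-HIT; vc=[13]
#4 0x26→b9/s1 L1-HIT; vc=[13]
#5 0x2d→b11/s1 MISS; vc=[13,9]
#6 0x24→b9/s1 VC-HIT; vc=[13,11]
#7 0x25→b9/s1 L1-HIT; vc=[13,11]
#8 0x1c→b7/s1 MISS; vc=[13,11,9]
#9 0x37→b13/s1 VC-HIT; vc=[7,11,9]
#10 0x35→b13/s1 L1-HIT; vc=[7,11,9]
#11 0x25→b9/s1 VC-HIT; vc=[7,11,13]
#12 0x36→b13/s1 VC-HIT; vc=[7,11,9]
#13 0x35→b13/s1 L1-HIT; vc=[7,11,9]
#14 0x27→b9/s1 VC-HIT; vc=[7,11,13]
#15 0x36→b13/s1 VC-HIT; vc=[7,11,9]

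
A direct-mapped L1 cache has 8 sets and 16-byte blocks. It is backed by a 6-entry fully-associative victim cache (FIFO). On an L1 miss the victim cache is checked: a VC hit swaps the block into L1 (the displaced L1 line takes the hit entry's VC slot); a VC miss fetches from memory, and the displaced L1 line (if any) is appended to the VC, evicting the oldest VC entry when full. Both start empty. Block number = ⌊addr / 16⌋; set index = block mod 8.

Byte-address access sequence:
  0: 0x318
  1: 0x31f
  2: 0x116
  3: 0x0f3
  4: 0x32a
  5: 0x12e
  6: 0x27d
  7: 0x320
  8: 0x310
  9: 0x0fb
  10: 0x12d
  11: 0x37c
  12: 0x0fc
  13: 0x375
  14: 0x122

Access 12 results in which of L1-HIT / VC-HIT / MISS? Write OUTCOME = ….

OUTCOME = VC-HIT

0: 0x318 (blk 49, set 1) → MISS  vc=[]
1: 0x31f (blk 49, set 1) → L1-HIT  vc=[]
2: 0x116 (blk 17, set 1) → MISS  vc=[49]
3: 0xf3 (blk 15, set 7) → MISS  vc=[49]
4: 0x32a (blk 50, set 2) → MISS  vc=[49]
5: 0x12e (blk 18, set 2) → MISS  vc=[49, 50]
6: 0x27d (blk 39, set 7) → MISS  vc=[49, 50, 15]
7: 0x320 (blk 50, set 2) → VC-HIT  vc=[49, 18, 15]
8: 0x310 (blk 49, set 1) → VC-HIT  vc=[17, 18, 15]
9: 0xfb (blk 15, set 7) → VC-HIT  vc=[17, 18, 39]
10: 0x12d (blk 18, set 2) → VC-HIT  vc=[17, 50, 39]
11: 0x37c (blk 55, set 7) → MISS  vc=[17, 50, 39, 15]
12: 0xfc (blk 15, set 7) → VC-HIT  vc=[17, 50, 39, 55]
13: 0x375 (blk 55, set 7) → VC-HIT  vc=[17, 50, 39, 15]
14: 0x122 (blk 18, set 2) → L1-HIT  vc=[17, 50, 39, 15]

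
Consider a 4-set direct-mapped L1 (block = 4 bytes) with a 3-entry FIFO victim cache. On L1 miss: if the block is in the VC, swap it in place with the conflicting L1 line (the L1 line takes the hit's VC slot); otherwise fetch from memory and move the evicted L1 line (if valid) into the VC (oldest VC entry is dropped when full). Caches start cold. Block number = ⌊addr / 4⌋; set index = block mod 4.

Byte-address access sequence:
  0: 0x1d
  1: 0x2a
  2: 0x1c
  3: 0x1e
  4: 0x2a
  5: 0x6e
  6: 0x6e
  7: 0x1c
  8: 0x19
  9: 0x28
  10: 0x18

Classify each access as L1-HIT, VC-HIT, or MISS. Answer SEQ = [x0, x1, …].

SEQ = [MISS, MISS, L1-HIT, L1-HIT, L1-HIT, MISS, L1-HIT, VC-HIT, MISS, VC-HIT, VC-HIT]

#0 0x1d→b7/s3 MISS; vc=[]
#1 0x2a→b10/s2 MISS; vc=[]
#2 0x1c→b7/s3 L1-HIT; vc=[]
#3 0x1e→b7/s3 L1-HIT; vc=[]
#4 0x2a→b10/s2 L1-HIT; vc=[]
#5 0x6e→b27/s3 MISS; vc=[7]
#6 0x6e→b27/s3 L1-HIT; vc=[7]
#7 0x1c→b7/s3 VC-HIT; vc=[27]
#8 0x19→b6/s2 MISS; vc=[27,10]
#9 0x28→b10/s2 VC-HIT; vc=[27,6]
#10 0x18→b6/s2 VC-HIT; vc=[27,10]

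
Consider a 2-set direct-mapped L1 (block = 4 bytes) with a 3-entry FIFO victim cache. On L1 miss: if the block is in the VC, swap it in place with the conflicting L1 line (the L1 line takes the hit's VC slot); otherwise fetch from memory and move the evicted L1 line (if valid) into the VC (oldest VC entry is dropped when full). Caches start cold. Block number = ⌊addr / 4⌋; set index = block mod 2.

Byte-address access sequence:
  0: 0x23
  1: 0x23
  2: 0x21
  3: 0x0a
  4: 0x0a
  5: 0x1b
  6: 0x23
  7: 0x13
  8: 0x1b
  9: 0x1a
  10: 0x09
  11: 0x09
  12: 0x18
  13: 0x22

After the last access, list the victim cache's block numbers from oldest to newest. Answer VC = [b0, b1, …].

#0 0x23→b8/s0 MISS; vc=[]
#1 0x23→b8/s0 L1-HIT; vc=[]
#2 0x21→b8/s0 L1-HIT; vc=[]
#3 0xa→b2/s0 MISS; vc=[8]
#4 0xa→b2/s0 L1-HIT; vc=[8]
#5 0x1b→b6/s0 MISS; vc=[8,2]
#6 0x23→b8/s0 VC-HIT; vc=[6,2]
#7 0x13→b4/s0 MISS; vc=[6,2,8]
#8 0x1b→b6/s0 VC-HIT; vc=[4,2,8]
#9 0x1a→b6/s0 L1-HIT; vc=[4,2,8]
#10 0x9→b2/s0 VC-HIT; vc=[4,6,8]
#11 0x9→b2/s0 L1-HIT; vc=[4,6,8]
#12 0x18→b6/s0 VC-HIT; vc=[4,2,8]
#13 0x22→b8/s0 VC-HIT; vc=[4,2,6]

VC = [4, 2, 6]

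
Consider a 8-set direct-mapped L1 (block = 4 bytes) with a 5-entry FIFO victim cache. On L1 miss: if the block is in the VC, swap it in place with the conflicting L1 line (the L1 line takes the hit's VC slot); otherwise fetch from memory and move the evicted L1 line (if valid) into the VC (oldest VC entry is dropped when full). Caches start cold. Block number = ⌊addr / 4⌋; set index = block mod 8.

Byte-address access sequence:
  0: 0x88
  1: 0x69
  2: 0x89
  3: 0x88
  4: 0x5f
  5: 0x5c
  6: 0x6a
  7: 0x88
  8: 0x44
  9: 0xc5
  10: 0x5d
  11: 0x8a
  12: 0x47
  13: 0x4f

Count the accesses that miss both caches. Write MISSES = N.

  [0] addr=0x88 blk=34 s=2: MISS | VC []
  [1] addr=0x69 blk=26 s=2: MISS | VC [34]
  [2] addr=0x89 blk=34 s=2: VC-HIT | VC [26]
  [3] addr=0x88 blk=34 s=2: L1-HIT | VC [26]
  [4] addr=0x5f blk=23 s=7: MISS | VC [26]
  [5] addr=0x5c blk=23 s=7: L1-HIT | VC [26]
  [6] addr=0x6a blk=26 s=2: VC-HIT | VC [34]
  [7] addr=0x88 blk=34 s=2: VC-HIT | VC [26]
  [8] addr=0x44 blk=17 s=1: MISS | VC [26]
  [9] addr=0xc5 blk=49 s=1: MISS | VC [26, 17]
  [10] addr=0x5d blk=23 s=7: L1-HIT | VC [26, 17]
  [11] addr=0x8a blk=34 s=2: L1-HIT | VC [26, 17]
  [12] addr=0x47 blk=17 s=1: VC-HIT | VC [26, 49]
  [13] addr=0x4f blk=19 s=3: MISS | VC [26, 49]

MISSES = 6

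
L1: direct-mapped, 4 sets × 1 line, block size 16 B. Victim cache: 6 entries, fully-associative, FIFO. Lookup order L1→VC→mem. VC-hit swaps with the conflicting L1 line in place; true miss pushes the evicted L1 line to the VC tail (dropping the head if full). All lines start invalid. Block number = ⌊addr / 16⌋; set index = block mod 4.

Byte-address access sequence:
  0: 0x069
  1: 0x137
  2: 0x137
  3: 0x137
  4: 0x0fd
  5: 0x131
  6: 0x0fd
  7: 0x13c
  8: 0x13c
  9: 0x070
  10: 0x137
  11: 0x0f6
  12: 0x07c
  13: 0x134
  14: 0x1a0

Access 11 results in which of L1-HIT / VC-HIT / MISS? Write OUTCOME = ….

  [0] addr=0x69 blk=6 s=2: MISS | VC []
  [1] addr=0x137 blk=19 s=3: MISS | VC []
  [2] addr=0x137 blk=19 s=3: L1-HIT | VC []
  [3] addr=0x137 blk=19 s=3: L1-HIT | VC []
  [4] addr=0xfd blk=15 s=3: MISS | VC [19]
  [5] addr=0x131 blk=19 s=3: VC-HIT | VC [15]
  [6] addr=0xfd blk=15 s=3: VC-HIT | VC [19]
  [7] addr=0x13c blk=19 s=3: VC-HIT | VC [15]
  [8] addr=0x13c blk=19 s=3: L1-HIT | VC [15]
  [9] addr=0x70 blk=7 s=3: MISS | VC [15, 19]
  [10] addr=0x137 blk=19 s=3: VC-HIT | VC [15, 7]
  [11] addr=0xf6 blk=15 s=3: VC-HIT | VC [19, 7]
  [12] addr=0x7c blk=7 s=3: VC-HIT | VC [19, 15]
  [13] addr=0x134 blk=19 s=3: VC-HIT | VC [7, 15]
  [14] addr=0x1a0 blk=26 s=2: MISS | VC [7, 15, 6]

OUTCOME = VC-HIT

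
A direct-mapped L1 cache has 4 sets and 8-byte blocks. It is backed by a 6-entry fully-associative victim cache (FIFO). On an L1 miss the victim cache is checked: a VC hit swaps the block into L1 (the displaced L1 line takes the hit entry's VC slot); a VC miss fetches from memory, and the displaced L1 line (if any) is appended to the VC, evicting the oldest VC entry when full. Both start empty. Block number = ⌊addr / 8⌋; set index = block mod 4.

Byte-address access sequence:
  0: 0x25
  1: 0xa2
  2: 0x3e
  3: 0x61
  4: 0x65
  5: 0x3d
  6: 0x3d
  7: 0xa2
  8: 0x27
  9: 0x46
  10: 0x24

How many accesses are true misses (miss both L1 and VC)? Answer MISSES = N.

MISSES = 5

#0 0x25→b4/s0 MISS; vc=[]
#1 0xa2→b20/s0 MISS; vc=[4]
#2 0x3e→b7/s3 MISS; vc=[4]
#3 0x61→b12/s0 MISS; vc=[4,20]
#4 0x65→b12/s0 L1-HIT; vc=[4,20]
#5 0x3d→b7/s3 L1-HIT; vc=[4,20]
#6 0x3d→b7/s3 L1-HIT; vc=[4,20]
#7 0xa2→b20/s0 VC-HIT; vc=[4,12]
#8 0x27→b4/s0 VC-HIT; vc=[20,12]
#9 0x46→b8/s0 MISS; vc=[20,12,4]
#10 0x24→b4/s0 VC-HIT; vc=[20,12,8]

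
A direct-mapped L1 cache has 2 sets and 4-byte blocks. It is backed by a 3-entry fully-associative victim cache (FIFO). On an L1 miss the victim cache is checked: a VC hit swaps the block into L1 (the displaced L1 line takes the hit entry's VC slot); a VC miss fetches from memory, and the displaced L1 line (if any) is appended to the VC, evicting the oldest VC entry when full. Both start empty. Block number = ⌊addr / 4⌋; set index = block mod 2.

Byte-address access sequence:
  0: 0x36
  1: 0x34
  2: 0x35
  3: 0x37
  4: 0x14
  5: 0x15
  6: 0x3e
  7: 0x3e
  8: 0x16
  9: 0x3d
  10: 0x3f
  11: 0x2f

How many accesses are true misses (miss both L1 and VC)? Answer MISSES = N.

MISSES = 4

#0 0x36→b13/s1 MISS; vc=[]
#1 0x34→b13/s1 L1-HIT; vc=[]
#2 0x35→b13/s1 L1-HIT; vc=[]
#3 0x37→b13/s1 L1-HIT; vc=[]
#4 0x14→b5/s1 MISS; vc=[13]
#5 0x15→b5/s1 L1-HIT; vc=[13]
#6 0x3e→b15/s1 MISS; vc=[13,5]
#7 0x3e→b15/s1 L1-HIT; vc=[13,5]
#8 0x16→b5/s1 VC-HIT; vc=[13,15]
#9 0x3d→b15/s1 VC-HIT; vc=[13,5]
#10 0x3f→b15/s1 L1-HIT; vc=[13,5]
#11 0x2f→b11/s1 MISS; vc=[13,5,15]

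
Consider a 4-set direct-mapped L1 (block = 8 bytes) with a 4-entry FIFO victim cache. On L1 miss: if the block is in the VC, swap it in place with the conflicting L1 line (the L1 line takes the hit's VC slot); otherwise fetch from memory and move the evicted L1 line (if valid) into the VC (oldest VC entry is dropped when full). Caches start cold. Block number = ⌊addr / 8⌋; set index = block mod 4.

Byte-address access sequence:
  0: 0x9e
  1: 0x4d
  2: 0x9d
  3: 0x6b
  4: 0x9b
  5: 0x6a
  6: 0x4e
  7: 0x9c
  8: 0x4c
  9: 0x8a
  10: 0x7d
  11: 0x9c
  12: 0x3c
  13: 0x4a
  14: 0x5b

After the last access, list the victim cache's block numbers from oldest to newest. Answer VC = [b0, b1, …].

VC = [17, 15, 19, 7]

  [0] addr=0x9e blk=19 s=3: MISS | VC []
  [1] addr=0x4d blk=9 s=1: MISS | VC []
  [2] addr=0x9d blk=19 s=3: L1-HIT | VC []
  [3] addr=0x6b blk=13 s=1: MISS | VC [9]
  [4] addr=0x9b blk=19 s=3: L1-HIT | VC [9]
  [5] addr=0x6a blk=13 s=1: L1-HIT | VC [9]
  [6] addr=0x4e blk=9 s=1: VC-HIT | VC [13]
  [7] addr=0x9c blk=19 s=3: L1-HIT | VC [13]
  [8] addr=0x4c blk=9 s=1: L1-HIT | VC [13]
  [9] addr=0x8a blk=17 s=1: MISS | VC [13, 9]
  [10] addr=0x7d blk=15 s=3: MISS | VC [13, 9, 19]
  [11] addr=0x9c blk=19 s=3: VC-HIT | VC [13, 9, 15]
  [12] addr=0x3c blk=7 s=3: MISS | VC [13, 9, 15, 19]
  [13] addr=0x4a blk=9 s=1: VC-HIT | VC [13, 17, 15, 19]
  [14] addr=0x5b blk=11 s=3: MISS | VC [17, 15, 19, 7]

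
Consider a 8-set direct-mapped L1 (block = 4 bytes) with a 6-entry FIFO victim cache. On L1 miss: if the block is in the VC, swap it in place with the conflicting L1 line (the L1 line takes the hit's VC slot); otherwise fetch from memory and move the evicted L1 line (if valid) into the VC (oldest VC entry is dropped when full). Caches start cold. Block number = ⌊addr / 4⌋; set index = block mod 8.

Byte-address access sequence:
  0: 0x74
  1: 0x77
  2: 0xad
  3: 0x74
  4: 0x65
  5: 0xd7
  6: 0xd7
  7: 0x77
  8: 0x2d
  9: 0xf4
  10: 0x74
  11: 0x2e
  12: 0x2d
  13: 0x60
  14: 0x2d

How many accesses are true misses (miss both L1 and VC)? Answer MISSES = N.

0: 0x74 (blk 29, set 5) → MISS  vc=[]
1: 0x77 (blk 29, set 5) → L1-HIT  vc=[]
2: 0xad (blk 43, set 3) → MISS  vc=[]
3: 0x74 (blk 29, set 5) → L1-HIT  vc=[]
4: 0x65 (blk 25, set 1) → MISS  vc=[]
5: 0xd7 (blk 53, set 5) → MISS  vc=[29]
6: 0xd7 (blk 53, set 5) → L1-HIT  vc=[29]
7: 0x77 (blk 29, set 5) → VC-HIT  vc=[53]
8: 0x2d (blk 11, set 3) → MISS  vc=[53, 43]
9: 0xf4 (blk 61, set 5) → MISS  vc=[53, 43, 29]
10: 0x74 (blk 29, set 5) → VC-HIT  vc=[53, 43, 61]
11: 0x2e (blk 11, set 3) → L1-HIT  vc=[53, 43, 61]
12: 0x2d (blk 11, set 3) → L1-HIT  vc=[53, 43, 61]
13: 0x60 (blk 24, set 0) → MISS  vc=[53, 43, 61]
14: 0x2d (blk 11, set 3) → L1-HIT  vc=[53, 43, 61]

MISSES = 7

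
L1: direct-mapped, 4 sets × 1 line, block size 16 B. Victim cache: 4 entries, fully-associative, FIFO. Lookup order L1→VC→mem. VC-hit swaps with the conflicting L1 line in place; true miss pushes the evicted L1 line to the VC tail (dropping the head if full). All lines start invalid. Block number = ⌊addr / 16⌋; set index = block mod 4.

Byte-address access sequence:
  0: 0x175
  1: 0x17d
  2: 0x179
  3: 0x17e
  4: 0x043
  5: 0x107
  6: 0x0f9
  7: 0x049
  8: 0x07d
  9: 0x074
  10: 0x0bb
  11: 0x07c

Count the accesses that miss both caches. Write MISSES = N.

0: 0x175 (blk 23, set 3) → MISS  vc=[]
1: 0x17d (blk 23, set 3) → L1-HIT  vc=[]
2: 0x179 (blk 23, set 3) → L1-HIT  vc=[]
3: 0x17e (blk 23, set 3) → L1-HIT  vc=[]
4: 0x43 (blk 4, set 0) → MISS  vc=[]
5: 0x107 (blk 16, set 0) → MISS  vc=[4]
6: 0xf9 (blk 15, set 3) → MISS  vc=[4, 23]
7: 0x49 (blk 4, set 0) → VC-HIT  vc=[16, 23]
8: 0x7d (blk 7, set 3) → MISS  vc=[16, 23, 15]
9: 0x74 (blk 7, set 3) → L1-HIT  vc=[16, 23, 15]
10: 0xbb (blk 11, set 3) → MISS  vc=[16, 23, 15, 7]
11: 0x7c (blk 7, set 3) → VC-HIT  vc=[16, 23, 15, 11]

MISSES = 6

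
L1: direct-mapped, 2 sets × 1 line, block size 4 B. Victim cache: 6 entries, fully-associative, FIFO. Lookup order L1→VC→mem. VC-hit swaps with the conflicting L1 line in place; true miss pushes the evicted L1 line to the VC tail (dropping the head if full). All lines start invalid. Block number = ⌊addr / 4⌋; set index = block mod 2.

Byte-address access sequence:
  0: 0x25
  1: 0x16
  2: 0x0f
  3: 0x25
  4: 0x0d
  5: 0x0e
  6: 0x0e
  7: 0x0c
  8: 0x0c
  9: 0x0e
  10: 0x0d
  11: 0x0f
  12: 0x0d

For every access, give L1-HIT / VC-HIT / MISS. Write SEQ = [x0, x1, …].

  [0] addr=0x25 blk=9 s=1: MISS | VC []
  [1] addr=0x16 blk=5 s=1: MISS | VC [9]
  [2] addr=0xf blk=3 s=1: MISS | VC [9, 5]
  [3] addr=0x25 blk=9 s=1: VC-HIT | VC [3, 5]
  [4] addr=0xd blk=3 s=1: VC-HIT | VC [9, 5]
  [5] addr=0xe blk=3 s=1: L1-HIT | VC [9, 5]
  [6] addr=0xe blk=3 s=1: L1-HIT | VC [9, 5]
  [7] addr=0xc blk=3 s=1: L1-HIT | VC [9, 5]
  [8] addr=0xc blk=3 s=1: L1-HIT | VC [9, 5]
  [9] addr=0xe blk=3 s=1: L1-HIT | VC [9, 5]
  [10] addr=0xd blk=3 s=1: L1-HIT | VC [9, 5]
  [11] addr=0xf blk=3 s=1: L1-HIT | VC [9, 5]
  [12] addr=0xd blk=3 s=1: L1-HIT | VC [9, 5]

SEQ = [MISS, MISS, MISS, VC-HIT, VC-HIT, L1-HIT, L1-HIT, L1-HIT, L1-HIT, L1-HIT, L1-HIT, L1-HIT, L1-HIT]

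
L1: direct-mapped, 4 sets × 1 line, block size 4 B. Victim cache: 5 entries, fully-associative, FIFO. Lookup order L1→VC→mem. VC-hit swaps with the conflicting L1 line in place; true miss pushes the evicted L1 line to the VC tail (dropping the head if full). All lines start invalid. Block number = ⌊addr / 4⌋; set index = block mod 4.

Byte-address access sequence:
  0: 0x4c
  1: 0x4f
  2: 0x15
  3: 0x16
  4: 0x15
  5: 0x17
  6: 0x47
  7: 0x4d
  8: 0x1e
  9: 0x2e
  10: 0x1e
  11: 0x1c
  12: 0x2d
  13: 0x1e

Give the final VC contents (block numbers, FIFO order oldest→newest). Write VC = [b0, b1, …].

VC = [5, 19, 11]

  [0] addr=0x4c blk=19 s=3: MISS | VC []
  [1] addr=0x4f blk=19 s=3: L1-HIT | VC []
  [2] addr=0x15 blk=5 s=1: MISS | VC []
  [3] addr=0x16 blk=5 s=1: L1-HIT | VC []
  [4] addr=0x15 blk=5 s=1: L1-HIT | VC []
  [5] addr=0x17 blk=5 s=1: L1-HIT | VC []
  [6] addr=0x47 blk=17 s=1: MISS | VC [5]
  [7] addr=0x4d blk=19 s=3: L1-HIT | VC [5]
  [8] addr=0x1e blk=7 s=3: MISS | VC [5, 19]
  [9] addr=0x2e blk=11 s=3: MISS | VC [5, 19, 7]
  [10] addr=0x1e blk=7 s=3: VC-HIT | VC [5, 19, 11]
  [11] addr=0x1c blk=7 s=3: L1-HIT | VC [5, 19, 11]
  [12] addr=0x2d blk=11 s=3: VC-HIT | VC [5, 19, 7]
  [13] addr=0x1e blk=7 s=3: VC-HIT | VC [5, 19, 11]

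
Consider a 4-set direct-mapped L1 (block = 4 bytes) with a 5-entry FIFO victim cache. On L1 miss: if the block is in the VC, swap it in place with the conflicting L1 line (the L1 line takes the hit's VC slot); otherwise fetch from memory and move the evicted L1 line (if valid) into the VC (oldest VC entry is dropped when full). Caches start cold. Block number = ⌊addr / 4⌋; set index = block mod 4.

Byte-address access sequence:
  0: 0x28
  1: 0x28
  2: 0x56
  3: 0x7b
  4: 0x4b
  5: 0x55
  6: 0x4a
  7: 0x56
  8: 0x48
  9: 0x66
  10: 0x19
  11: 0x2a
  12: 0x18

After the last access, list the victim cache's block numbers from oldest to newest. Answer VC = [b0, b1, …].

  [0] addr=0x28 blk=10 s=2: MISS | VC []
  [1] addr=0x28 blk=10 s=2: L1-HIT | VC []
  [2] addr=0x56 blk=21 s=1: MISS | VC []
  [3] addr=0x7b blk=30 s=2: MISS | VC [10]
  [4] addr=0x4b blk=18 s=2: MISS | VC [10, 30]
  [5] addr=0x55 blk=21 s=1: L1-HIT | VC [10, 30]
  [6] addr=0x4a blk=18 s=2: L1-HIT | VC [10, 30]
  [7] addr=0x56 blk=21 s=1: L1-HIT | VC [10, 30]
  [8] addr=0x48 blk=18 s=2: L1-HIT | VC [10, 30]
  [9] addr=0x66 blk=25 s=1: MISS | VC [10, 30, 21]
  [10] addr=0x19 blk=6 s=2: MISS | VC [10, 30, 21, 18]
  [11] addr=0x2a blk=10 s=2: VC-HIT | VC [6, 30, 21, 18]
  [12] addr=0x18 blk=6 s=2: VC-HIT | VC [10, 30, 21, 18]

VC = [10, 30, 21, 18]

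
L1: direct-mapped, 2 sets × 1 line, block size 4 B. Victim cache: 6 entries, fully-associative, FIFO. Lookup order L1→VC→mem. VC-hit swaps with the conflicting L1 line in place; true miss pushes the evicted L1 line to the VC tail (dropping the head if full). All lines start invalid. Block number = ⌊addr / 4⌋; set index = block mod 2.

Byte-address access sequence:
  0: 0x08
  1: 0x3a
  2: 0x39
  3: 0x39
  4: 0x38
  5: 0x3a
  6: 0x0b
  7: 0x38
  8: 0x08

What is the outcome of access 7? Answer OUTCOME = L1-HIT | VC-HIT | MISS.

#0 0x8→b2/s0 MISS; vc=[]
#1 0x3a→b14/s0 MISS; vc=[2]
#2 0x39→b14/s0 L1-HIT; vc=[2]
#3 0x39→b14/s0 L1-HIT; vc=[2]
#4 0x38→b14/s0 L1-HIT; vc=[2]
#5 0x3a→b14/s0 L1-HIT; vc=[2]
#6 0xb→b2/s0 VC-HIT; vc=[14]
#7 0x38→b14/s0 VC-HIT; vc=[2]
#8 0x8→b2/s0 VC-HIT; vc=[14]

OUTCOME = VC-HIT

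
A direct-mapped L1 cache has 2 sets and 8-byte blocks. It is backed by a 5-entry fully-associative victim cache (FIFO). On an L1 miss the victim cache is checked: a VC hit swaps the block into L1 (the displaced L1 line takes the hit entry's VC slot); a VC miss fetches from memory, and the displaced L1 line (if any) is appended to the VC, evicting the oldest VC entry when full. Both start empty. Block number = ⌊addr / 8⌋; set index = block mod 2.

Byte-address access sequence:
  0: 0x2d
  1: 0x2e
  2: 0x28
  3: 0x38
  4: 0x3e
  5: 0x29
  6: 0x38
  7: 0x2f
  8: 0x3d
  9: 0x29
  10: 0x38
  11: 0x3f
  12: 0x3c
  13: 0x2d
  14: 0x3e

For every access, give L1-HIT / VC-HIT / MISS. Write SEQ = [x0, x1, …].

SEQ = [MISS, L1-HIT, L1-HIT, MISS, L1-HIT, VC-HIT, VC-HIT, VC-HIT, VC-HIT, VC-HIT, VC-HIT, L1-HIT, L1-HIT, VC-HIT, VC-HIT]

#0 0x2d→b5/s1 MISS; vc=[]
#1 0x2e→b5/s1 L1-HIT; vc=[]
#2 0x28→b5/s1 L1-HIT; vc=[]
#3 0x38→b7/s1 MISS; vc=[5]
#4 0x3e→b7/s1 L1-HIT; vc=[5]
#5 0x29→b5/s1 VC-HIT; vc=[7]
#6 0x38→b7/s1 VC-HIT; vc=[5]
#7 0x2f→b5/s1 VC-HIT; vc=[7]
#8 0x3d→b7/s1 VC-HIT; vc=[5]
#9 0x29→b5/s1 VC-HIT; vc=[7]
#10 0x38→b7/s1 VC-HIT; vc=[5]
#11 0x3f→b7/s1 L1-HIT; vc=[5]
#12 0x3c→b7/s1 L1-HIT; vc=[5]
#13 0x2d→b5/s1 VC-HIT; vc=[7]
#14 0x3e→b7/s1 VC-HIT; vc=[5]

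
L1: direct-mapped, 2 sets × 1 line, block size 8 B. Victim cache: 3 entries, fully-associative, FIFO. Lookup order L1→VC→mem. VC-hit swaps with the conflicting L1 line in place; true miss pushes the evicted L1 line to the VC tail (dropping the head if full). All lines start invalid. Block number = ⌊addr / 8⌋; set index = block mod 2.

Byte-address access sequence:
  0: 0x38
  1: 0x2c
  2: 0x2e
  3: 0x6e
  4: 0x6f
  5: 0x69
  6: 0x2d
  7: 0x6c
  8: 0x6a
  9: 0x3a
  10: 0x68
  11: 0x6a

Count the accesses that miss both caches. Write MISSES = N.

MISSES = 3

0: 0x38 (blk 7, set 1) → MISS  vc=[]
1: 0x2c (blk 5, set 1) → MISS  vc=[7]
2: 0x2e (blk 5, set 1) → L1-HIT  vc=[7]
3: 0x6e (blk 13, set 1) → MISS  vc=[7, 5]
4: 0x6f (blk 13, set 1) → L1-HIT  vc=[7, 5]
5: 0x69 (blk 13, set 1) → L1-HIT  vc=[7, 5]
6: 0x2d (blk 5, set 1) → VC-HIT  vc=[7, 13]
7: 0x6c (blk 13, set 1) → VC-HIT  vc=[7, 5]
8: 0x6a (blk 13, set 1) → L1-HIT  vc=[7, 5]
9: 0x3a (blk 7, set 1) → VC-HIT  vc=[13, 5]
10: 0x68 (blk 13, set 1) → VC-HIT  vc=[7, 5]
11: 0x6a (blk 13, set 1) → L1-HIT  vc=[7, 5]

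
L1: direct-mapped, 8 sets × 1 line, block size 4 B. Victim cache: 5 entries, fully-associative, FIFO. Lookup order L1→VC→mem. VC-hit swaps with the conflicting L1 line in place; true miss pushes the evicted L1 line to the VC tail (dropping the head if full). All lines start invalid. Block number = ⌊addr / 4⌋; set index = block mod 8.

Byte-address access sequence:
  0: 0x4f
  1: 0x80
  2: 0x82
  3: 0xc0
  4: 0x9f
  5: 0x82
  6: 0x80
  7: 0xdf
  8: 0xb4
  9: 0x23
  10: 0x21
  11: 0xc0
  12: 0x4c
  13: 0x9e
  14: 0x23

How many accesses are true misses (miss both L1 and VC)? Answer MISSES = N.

MISSES = 7

  [0] addr=0x4f blk=19 s=3: MISS | VC []
  [1] addr=0x80 blk=32 s=0: MISS | VC []
  [2] addr=0x82 blk=32 s=0: L1-HIT | VC []
  [3] addr=0xc0 blk=48 s=0: MISS | VC [32]
  [4] addr=0x9f blk=39 s=7: MISS | VC [32]
  [5] addr=0x82 blk=32 s=0: VC-HIT | VC [48]
  [6] addr=0x80 blk=32 s=0: L1-HIT | VC [48]
  [7] addr=0xdf blk=55 s=7: MISS | VC [48, 39]
  [8] addr=0xb4 blk=45 s=5: MISS | VC [48, 39]
  [9] addr=0x23 blk=8 s=0: MISS | VC [48, 39, 32]
  [10] addr=0x21 blk=8 s=0: L1-HIT | VC [48, 39, 32]
  [11] addr=0xc0 blk=48 s=0: VC-HIT | VC [8, 39, 32]
  [12] addr=0x4c blk=19 s=3: L1-HIT | VC [8, 39, 32]
  [13] addr=0x9e blk=39 s=7: VC-HIT | VC [8, 55, 32]
  [14] addr=0x23 blk=8 s=0: VC-HIT | VC [48, 55, 32]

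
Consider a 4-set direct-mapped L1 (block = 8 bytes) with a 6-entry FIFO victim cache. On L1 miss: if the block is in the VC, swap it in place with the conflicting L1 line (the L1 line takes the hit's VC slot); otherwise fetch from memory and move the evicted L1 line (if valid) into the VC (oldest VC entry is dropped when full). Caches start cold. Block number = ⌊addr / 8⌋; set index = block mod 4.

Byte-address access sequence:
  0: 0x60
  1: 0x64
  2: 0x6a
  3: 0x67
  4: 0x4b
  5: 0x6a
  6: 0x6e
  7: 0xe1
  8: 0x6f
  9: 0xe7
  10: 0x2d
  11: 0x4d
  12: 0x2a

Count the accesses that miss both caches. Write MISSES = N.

MISSES = 5

  [0] addr=0x60 blk=12 s=0: MISS | VC []
  [1] addr=0x64 blk=12 s=0: L1-HIT | VC []
  [2] addr=0x6a blk=13 s=1: MISS | VC []
  [3] addr=0x67 blk=12 s=0: L1-HIT | VC []
  [4] addr=0x4b blk=9 s=1: MISS | VC [13]
  [5] addr=0x6a blk=13 s=1: VC-HIT | VC [9]
  [6] addr=0x6e blk=13 s=1: L1-HIT | VC [9]
  [7] addr=0xe1 blk=28 s=0: MISS | VC [9, 12]
  [8] addr=0x6f blk=13 s=1: L1-HIT | VC [9, 12]
  [9] addr=0xe7 blk=28 s=0: L1-HIT | VC [9, 12]
  [10] addr=0x2d blk=5 s=1: MISS | VC [9, 12, 13]
  [11] addr=0x4d blk=9 s=1: VC-HIT | VC [5, 12, 13]
  [12] addr=0x2a blk=5 s=1: VC-HIT | VC [9, 12, 13]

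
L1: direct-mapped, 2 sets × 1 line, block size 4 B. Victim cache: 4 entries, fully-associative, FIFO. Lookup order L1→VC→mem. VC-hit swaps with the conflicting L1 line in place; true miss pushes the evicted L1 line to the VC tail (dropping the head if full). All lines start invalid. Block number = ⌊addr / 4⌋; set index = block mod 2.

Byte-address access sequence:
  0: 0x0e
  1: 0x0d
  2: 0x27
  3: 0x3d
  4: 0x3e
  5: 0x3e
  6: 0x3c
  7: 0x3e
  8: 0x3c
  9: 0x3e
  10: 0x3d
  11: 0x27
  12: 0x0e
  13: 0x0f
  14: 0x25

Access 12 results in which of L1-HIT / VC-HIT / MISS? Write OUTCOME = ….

OUTCOME = VC-HIT

0: 0xe (blk 3, set 1) → MISS  vc=[]
1: 0xd (blk 3, set 1) → L1-HIT  vc=[]
2: 0x27 (blk 9, set 1) → MISS  vc=[3]
3: 0x3d (blk 15, set 1) → MISS  vc=[3, 9]
4: 0x3e (blk 15, set 1) → L1-HIT  vc=[3, 9]
5: 0x3e (blk 15, set 1) → L1-HIT  vc=[3, 9]
6: 0x3c (blk 15, set 1) → L1-HIT  vc=[3, 9]
7: 0x3e (blk 15, set 1) → L1-HIT  vc=[3, 9]
8: 0x3c (blk 15, set 1) → L1-HIT  vc=[3, 9]
9: 0x3e (blk 15, set 1) → L1-HIT  vc=[3, 9]
10: 0x3d (blk 15, set 1) → L1-HIT  vc=[3, 9]
11: 0x27 (blk 9, set 1) → VC-HIT  vc=[3, 15]
12: 0xe (blk 3, set 1) → VC-HIT  vc=[9, 15]
13: 0xf (blk 3, set 1) → L1-HIT  vc=[9, 15]
14: 0x25 (blk 9, set 1) → VC-HIT  vc=[3, 15]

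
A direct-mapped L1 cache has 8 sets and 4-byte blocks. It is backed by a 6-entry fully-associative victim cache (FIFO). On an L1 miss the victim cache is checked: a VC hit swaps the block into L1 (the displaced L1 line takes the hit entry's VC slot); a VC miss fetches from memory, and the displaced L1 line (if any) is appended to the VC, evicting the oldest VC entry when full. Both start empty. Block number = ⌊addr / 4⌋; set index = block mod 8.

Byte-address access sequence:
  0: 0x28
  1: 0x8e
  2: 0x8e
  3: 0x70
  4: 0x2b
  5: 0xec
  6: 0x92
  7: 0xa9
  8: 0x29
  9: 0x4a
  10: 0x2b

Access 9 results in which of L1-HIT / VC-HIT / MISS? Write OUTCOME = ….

  [0] addr=0x28 blk=10 s=2: MISS | VC []
  [1] addr=0x8e blk=35 s=3: MISS | VC []
  [2] addr=0x8e blk=35 s=3: L1-HIT | VC []
  [3] addr=0x70 blk=28 s=4: MISS | VC []
  [4] addr=0x2b blk=10 s=2: L1-HIT | VC []
  [5] addr=0xec blk=59 s=3: MISS | VC [35]
  [6] addr=0x92 blk=36 s=4: MISS | VC [35, 28]
  [7] addr=0xa9 blk=42 s=2: MISS | VC [35, 28, 10]
  [8] addr=0x29 blk=10 s=2: VC-HIT | VC [35, 28, 42]
  [9] addr=0x4a blk=18 s=2: MISS | VC [35, 28, 42, 10]
  [10] addr=0x2b blk=10 s=2: VC-HIT | VC [35, 28, 42, 18]

OUTCOME = MISS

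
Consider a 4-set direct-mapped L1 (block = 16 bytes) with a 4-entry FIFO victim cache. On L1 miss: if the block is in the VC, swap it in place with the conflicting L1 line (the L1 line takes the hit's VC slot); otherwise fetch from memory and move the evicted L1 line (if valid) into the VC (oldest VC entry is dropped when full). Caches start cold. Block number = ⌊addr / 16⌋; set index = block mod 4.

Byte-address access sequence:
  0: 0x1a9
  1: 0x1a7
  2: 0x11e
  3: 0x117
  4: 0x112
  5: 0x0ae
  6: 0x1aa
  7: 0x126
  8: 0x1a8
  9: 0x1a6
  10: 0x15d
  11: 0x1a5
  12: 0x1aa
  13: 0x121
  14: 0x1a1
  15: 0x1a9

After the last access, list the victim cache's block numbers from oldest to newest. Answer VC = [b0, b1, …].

VC = [10, 18, 17]

  [0] addr=0x1a9 blk=26 s=2: MISS | VC []
  [1] addr=0x1a7 blk=26 s=2: L1-HIT | VC []
  [2] addr=0x11e blk=17 s=1: MISS | VC []
  [3] addr=0x117 blk=17 s=1: L1-HIT | VC []
  [4] addr=0x112 blk=17 s=1: L1-HIT | VC []
  [5] addr=0xae blk=10 s=2: MISS | VC [26]
  [6] addr=0x1aa blk=26 s=2: VC-HIT | VC [10]
  [7] addr=0x126 blk=18 s=2: MISS | VC [10, 26]
  [8] addr=0x1a8 blk=26 s=2: VC-HIT | VC [10, 18]
  [9] addr=0x1a6 blk=26 s=2: L1-HIT | VC [10, 18]
  [10] addr=0x15d blk=21 s=1: MISS | VC [10, 18, 17]
  [11] addr=0x1a5 blk=26 s=2: L1-HIT | VC [10, 18, 17]
  [12] addr=0x1aa blk=26 s=2: L1-HIT | VC [10, 18, 17]
  [13] addr=0x121 blk=18 s=2: VC-HIT | VC [10, 26, 17]
  [14] addr=0x1a1 blk=26 s=2: VC-HIT | VC [10, 18, 17]
  [15] addr=0x1a9 blk=26 s=2: L1-HIT | VC [10, 18, 17]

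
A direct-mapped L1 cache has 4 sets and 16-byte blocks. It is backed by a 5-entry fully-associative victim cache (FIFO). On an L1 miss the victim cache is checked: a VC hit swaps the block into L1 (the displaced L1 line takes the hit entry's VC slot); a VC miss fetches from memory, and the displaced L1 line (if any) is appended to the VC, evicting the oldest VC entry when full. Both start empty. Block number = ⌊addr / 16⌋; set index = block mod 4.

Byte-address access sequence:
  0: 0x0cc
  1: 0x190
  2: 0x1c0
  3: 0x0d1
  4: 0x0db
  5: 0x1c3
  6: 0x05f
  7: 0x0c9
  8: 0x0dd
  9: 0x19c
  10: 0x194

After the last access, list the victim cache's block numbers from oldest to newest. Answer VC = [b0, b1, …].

  [0] addr=0xcc blk=12 s=0: MISS | VC []
  [1] addr=0x190 blk=25 s=1: MISS | VC []
  [2] addr=0x1c0 blk=28 s=0: MISS | VC [12]
  [3] addr=0xd1 blk=13 s=1: MISS | VC [12, 25]
  [4] addr=0xdb blk=13 s=1: L1-HIT | VC [12, 25]
  [5] addr=0x1c3 blk=28 s=0: L1-HIT | VC [12, 25]
  [6] addr=0x5f blk=5 s=1: MISS | VC [12, 25, 13]
  [7] addr=0xc9 blk=12 s=0: VC-HIT | VC [28, 25, 13]
  [8] addr=0xdd blk=13 s=1: VC-HIT | VC [28, 25, 5]
  [9] addr=0x19c blk=25 s=1: VC-HIT | VC [28, 13, 5]
  [10] addr=0x194 blk=25 s=1: L1-HIT | VC [28, 13, 5]

VC = [28, 13, 5]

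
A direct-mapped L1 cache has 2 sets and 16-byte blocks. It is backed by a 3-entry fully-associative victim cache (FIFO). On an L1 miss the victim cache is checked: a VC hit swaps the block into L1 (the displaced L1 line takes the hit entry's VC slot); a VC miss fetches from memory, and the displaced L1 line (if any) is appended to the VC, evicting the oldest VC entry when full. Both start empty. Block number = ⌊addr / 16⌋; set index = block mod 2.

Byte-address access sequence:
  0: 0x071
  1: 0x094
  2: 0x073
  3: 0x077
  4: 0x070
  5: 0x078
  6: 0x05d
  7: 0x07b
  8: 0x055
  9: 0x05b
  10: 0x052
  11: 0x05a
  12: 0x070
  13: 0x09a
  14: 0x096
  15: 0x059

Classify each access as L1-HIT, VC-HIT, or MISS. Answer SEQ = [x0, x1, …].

SEQ = [MISS, MISS, VC-HIT, L1-HIT, L1-HIT, L1-HIT, MISS, VC-HIT, VC-HIT, L1-HIT, L1-HIT, L1-HIT, VC-HIT, VC-HIT, L1-HIT, VC-HIT]

0: 0x71 (blk 7, set 1) → MISS  vc=[]
1: 0x94 (blk 9, set 1) → MISS  vc=[7]
2: 0x73 (blk 7, set 1) → VC-HIT  vc=[9]
3: 0x77 (blk 7, set 1) → L1-HIT  vc=[9]
4: 0x70 (blk 7, set 1) → L1-HIT  vc=[9]
5: 0x78 (blk 7, set 1) → L1-HIT  vc=[9]
6: 0x5d (blk 5, set 1) → MISS  vc=[9, 7]
7: 0x7b (blk 7, set 1) → VC-HIT  vc=[9, 5]
8: 0x55 (blk 5, set 1) → VC-HIT  vc=[9, 7]
9: 0x5b (blk 5, set 1) → L1-HIT  vc=[9, 7]
10: 0x52 (blk 5, set 1) → L1-HIT  vc=[9, 7]
11: 0x5a (blk 5, set 1) → L1-HIT  vc=[9, 7]
12: 0x70 (blk 7, set 1) → VC-HIT  vc=[9, 5]
13: 0x9a (blk 9, set 1) → VC-HIT  vc=[7, 5]
14: 0x96 (blk 9, set 1) → L1-HIT  vc=[7, 5]
15: 0x59 (blk 5, set 1) → VC-HIT  vc=[7, 9]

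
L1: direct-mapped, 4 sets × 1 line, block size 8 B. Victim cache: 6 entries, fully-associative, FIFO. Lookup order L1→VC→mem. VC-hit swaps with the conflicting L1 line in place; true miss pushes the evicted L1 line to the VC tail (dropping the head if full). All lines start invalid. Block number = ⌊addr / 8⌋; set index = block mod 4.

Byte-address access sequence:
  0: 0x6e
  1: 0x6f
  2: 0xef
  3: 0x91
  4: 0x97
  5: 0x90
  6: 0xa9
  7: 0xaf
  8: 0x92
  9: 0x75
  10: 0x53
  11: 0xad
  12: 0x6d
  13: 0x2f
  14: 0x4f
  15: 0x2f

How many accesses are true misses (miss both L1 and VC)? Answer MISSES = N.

0: 0x6e (blk 13, set 1) → MISS  vc=[]
1: 0x6f (blk 13, set 1) → L1-HIT  vc=[]
2: 0xef (blk 29, set 1) → MISS  vc=[13]
3: 0x91 (blk 18, set 2) → MISS  vc=[13]
4: 0x97 (blk 18, set 2) → L1-HIT  vc=[13]
5: 0x90 (blk 18, set 2) → L1-HIT  vc=[13]
6: 0xa9 (blk 21, set 1) → MISS  vc=[13, 29]
7: 0xaf (blk 21, set 1) → L1-HIT  vc=[13, 29]
8: 0x92 (blk 18, set 2) → L1-HIT  vc=[13, 29]
9: 0x75 (blk 14, set 2) → MISS  vc=[13, 29, 18]
10: 0x53 (blk 10, set 2) → MISS  vc=[13, 29, 18, 14]
11: 0xad (blk 21, set 1) → L1-HIT  vc=[13, 29, 18, 14]
12: 0x6d (blk 13, set 1) → VC-HIT  vc=[21, 29, 18, 14]
13: 0x2f (blk 5, set 1) → MISS  vc=[21, 29, 18, 14, 13]
14: 0x4f (blk 9, set 1) → MISS  vc=[21, 29, 18, 14, 13, 5]
15: 0x2f (blk 5, set 1) → VC-HIT  vc=[21, 29, 18, 14, 13, 9]

MISSES = 8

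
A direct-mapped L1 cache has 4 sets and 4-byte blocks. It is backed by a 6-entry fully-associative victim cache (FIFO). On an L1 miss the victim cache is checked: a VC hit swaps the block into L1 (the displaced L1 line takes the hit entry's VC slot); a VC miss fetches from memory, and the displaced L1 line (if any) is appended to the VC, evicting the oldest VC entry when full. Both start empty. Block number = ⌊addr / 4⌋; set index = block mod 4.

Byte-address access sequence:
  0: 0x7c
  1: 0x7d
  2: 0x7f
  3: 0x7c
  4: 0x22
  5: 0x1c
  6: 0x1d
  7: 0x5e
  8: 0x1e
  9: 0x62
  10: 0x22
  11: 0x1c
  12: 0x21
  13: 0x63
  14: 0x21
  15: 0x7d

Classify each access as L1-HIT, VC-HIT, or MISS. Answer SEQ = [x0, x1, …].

SEQ = [MISS, L1-HIT, L1-HIT, L1-HIT, MISS, MISS, L1-HIT, MISS, VC-HIT, MISS, VC-HIT, L1-HIT, L1-HIT, VC-HIT, VC-HIT, VC-HIT]

  [0] addr=0x7c blk=31 s=3: MISS | VC []
  [1] addr=0x7d blk=31 s=3: L1-HIT | VC []
  [2] addr=0x7f blk=31 s=3: L1-HIT | VC []
  [3] addr=0x7c blk=31 s=3: L1-HIT | VC []
  [4] addr=0x22 blk=8 s=0: MISS | VC []
  [5] addr=0x1c blk=7 s=3: MISS | VC [31]
  [6] addr=0x1d blk=7 s=3: L1-HIT | VC [31]
  [7] addr=0x5e blk=23 s=3: MISS | VC [31, 7]
  [8] addr=0x1e blk=7 s=3: VC-HIT | VC [31, 23]
  [9] addr=0x62 blk=24 s=0: MISS | VC [31, 23, 8]
  [10] addr=0x22 blk=8 s=0: VC-HIT | VC [31, 23, 24]
  [11] addr=0x1c blk=7 s=3: L1-HIT | VC [31, 23, 24]
  [12] addr=0x21 blk=8 s=0: L1-HIT | VC [31, 23, 24]
  [13] addr=0x63 blk=24 s=0: VC-HIT | VC [31, 23, 8]
  [14] addr=0x21 blk=8 s=0: VC-HIT | VC [31, 23, 24]
  [15] addr=0x7d blk=31 s=3: VC-HIT | VC [7, 23, 24]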